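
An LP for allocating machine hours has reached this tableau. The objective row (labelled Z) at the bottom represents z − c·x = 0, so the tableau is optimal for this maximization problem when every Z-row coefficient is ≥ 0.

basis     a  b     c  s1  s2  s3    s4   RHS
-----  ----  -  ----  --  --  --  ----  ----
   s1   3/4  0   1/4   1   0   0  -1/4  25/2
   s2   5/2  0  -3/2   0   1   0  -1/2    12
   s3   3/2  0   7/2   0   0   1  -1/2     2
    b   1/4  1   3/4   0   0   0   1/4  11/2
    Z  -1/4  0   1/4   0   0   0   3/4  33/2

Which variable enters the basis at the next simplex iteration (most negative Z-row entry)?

a

Negative Z-row entries: a: -1/4.
The most negative is -1/4 in column a, so a enters.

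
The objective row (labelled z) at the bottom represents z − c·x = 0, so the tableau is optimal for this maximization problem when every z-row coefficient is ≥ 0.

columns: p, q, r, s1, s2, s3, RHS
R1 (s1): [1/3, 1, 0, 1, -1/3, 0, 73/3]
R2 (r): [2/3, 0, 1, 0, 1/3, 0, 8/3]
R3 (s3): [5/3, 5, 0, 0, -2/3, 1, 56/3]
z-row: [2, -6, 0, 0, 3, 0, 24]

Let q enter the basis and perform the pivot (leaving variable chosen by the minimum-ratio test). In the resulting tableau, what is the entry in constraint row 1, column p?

0

Ratio test on column q — row 1: (73/3)/1 = 73/3; row 2: entry 0 ≤ 0; row 3: (56/3)/5 = 56/15. Minimum is 56/15 at row 3 (s3 leaves); pivot element 5.
Divide row 3 by 5; eliminate column q from the other rows.
Row 1 update in column p: 1/3 − 1·(1/3) = 0.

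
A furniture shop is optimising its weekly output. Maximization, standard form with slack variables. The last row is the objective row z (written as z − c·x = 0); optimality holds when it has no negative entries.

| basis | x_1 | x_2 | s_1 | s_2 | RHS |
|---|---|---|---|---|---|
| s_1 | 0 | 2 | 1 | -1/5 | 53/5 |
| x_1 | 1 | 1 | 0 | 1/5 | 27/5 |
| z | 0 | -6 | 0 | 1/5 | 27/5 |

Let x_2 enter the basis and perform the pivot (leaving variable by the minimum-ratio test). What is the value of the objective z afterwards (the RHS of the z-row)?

Ratio test on column x_2 — row 1: (53/5)/2 = 53/10; row 2: (27/5)/1 = 27/5. Minimum is 53/10 at row 1 (s_1 leaves); pivot element 2.
Pivot on row 1; the z-row RHS becomes 27/5 − (-6)·(53/10) = 186/5.

186/5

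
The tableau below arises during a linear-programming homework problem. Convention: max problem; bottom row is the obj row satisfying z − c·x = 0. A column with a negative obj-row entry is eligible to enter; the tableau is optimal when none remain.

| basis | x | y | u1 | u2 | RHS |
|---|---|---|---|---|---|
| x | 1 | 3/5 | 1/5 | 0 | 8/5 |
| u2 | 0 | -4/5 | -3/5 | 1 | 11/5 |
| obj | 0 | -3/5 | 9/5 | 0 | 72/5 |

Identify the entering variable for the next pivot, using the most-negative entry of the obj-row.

Negative obj-row entries: y: -3/5.
The most negative is -3/5 in column y, so y enters.

y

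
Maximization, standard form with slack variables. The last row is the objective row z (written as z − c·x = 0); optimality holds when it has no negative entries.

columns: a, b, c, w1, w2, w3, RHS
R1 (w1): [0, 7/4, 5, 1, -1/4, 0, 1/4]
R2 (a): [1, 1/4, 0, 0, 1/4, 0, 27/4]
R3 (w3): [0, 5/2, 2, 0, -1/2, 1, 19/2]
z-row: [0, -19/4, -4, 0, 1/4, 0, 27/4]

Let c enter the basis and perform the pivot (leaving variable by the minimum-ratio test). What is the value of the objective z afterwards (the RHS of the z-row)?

139/20

Ratio test on column c — row 1: (1/4)/5 = 1/20; row 2: entry 0 ≤ 0; row 3: (19/2)/2 = 19/4. Minimum is 1/20 at row 1 (w1 leaves); pivot element 5.
Pivot on row 1; the z-row RHS becomes 27/4 − (-4)·(1/20) = 139/20.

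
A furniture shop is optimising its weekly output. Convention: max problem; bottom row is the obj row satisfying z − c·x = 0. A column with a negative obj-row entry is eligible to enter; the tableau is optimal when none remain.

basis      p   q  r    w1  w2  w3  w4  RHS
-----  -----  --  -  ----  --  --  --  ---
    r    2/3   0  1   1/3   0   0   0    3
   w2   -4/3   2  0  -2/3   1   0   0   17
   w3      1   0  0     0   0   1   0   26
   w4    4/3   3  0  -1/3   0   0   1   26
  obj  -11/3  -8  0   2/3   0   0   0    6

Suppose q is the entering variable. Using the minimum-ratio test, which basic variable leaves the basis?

w2

Column q entries and ratios — r: 0 ≤ 0, skip; w2: 17/2 = 17/2; w3: 0 ≤ 0, skip; w4: 26/3 = 26/3.
Smallest ratio is 17/2 in the row of w2, so w2 leaves.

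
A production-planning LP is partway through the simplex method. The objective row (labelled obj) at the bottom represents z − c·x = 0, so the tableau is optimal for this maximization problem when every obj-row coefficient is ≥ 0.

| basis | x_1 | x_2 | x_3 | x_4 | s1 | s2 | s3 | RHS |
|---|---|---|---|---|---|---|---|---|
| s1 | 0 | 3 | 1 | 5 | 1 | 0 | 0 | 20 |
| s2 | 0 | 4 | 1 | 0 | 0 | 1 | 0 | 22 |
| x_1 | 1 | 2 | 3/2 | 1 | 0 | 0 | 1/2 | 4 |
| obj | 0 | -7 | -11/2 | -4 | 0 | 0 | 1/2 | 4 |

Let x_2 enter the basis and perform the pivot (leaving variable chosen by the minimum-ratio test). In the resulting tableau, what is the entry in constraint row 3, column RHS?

Ratio test on column x_2 — row 1: 20/3 = 20/3; row 2: 22/4 = 11/2; row 3: 4/2 = 2. Minimum is 2 at row 3 (x_1 leaves); pivot element 2.
Divide row 3 by 2; eliminate column x_2 from the other rows.
In the new row 3, the RHS entry is the old entry divided by the pivot: 4/2 = 2.

2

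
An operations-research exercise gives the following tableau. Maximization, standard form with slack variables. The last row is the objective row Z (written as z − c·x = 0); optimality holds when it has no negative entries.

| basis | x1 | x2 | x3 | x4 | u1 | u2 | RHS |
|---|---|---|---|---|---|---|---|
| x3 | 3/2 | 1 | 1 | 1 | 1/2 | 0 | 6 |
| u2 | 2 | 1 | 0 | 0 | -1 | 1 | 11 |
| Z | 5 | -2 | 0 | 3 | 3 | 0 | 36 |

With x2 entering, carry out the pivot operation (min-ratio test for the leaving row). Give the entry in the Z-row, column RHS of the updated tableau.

Ratio test on column x2 — row 1: 6/1 = 6; row 2: 11/1 = 11. Minimum is 6 at row 1 (x3 leaves); pivot element 1.
Divide row 1 by 1; eliminate column x2 from the other rows.
Z-row update in column RHS: 36 − (-2)·6 = 48.

48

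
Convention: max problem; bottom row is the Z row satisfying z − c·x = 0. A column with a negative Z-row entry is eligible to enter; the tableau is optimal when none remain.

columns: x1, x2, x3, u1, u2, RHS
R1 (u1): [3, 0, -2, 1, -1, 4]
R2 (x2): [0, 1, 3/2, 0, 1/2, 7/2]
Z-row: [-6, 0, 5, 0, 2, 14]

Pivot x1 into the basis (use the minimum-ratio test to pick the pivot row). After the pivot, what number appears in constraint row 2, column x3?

Ratio test on column x1 — row 1: 4/3 = 4/3; row 2: entry 0 ≤ 0. Minimum is 4/3 at row 1 (u1 leaves); pivot element 3.
Divide row 1 by 3; eliminate column x1 from the other rows.
Row 2 update in column x3: 3/2 − 0·(-2/3) = 3/2.

3/2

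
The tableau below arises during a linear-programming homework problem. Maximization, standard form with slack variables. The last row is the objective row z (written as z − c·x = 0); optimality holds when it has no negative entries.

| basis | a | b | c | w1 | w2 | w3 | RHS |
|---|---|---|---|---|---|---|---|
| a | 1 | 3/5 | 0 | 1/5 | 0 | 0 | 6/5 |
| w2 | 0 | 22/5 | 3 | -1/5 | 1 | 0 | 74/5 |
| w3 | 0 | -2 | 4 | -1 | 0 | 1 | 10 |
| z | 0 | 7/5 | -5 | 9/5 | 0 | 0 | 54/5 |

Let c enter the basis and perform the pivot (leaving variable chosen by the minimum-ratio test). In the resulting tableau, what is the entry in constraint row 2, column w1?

Ratio test on column c — row 1: entry 0 ≤ 0; row 2: (74/5)/3 = 74/15; row 3: 10/4 = 5/2. Minimum is 5/2 at row 3 (w3 leaves); pivot element 4.
Divide row 3 by 4; eliminate column c from the other rows.
Row 2 update in column w1: -1/5 − 3·(-1/4) = 11/20.

11/20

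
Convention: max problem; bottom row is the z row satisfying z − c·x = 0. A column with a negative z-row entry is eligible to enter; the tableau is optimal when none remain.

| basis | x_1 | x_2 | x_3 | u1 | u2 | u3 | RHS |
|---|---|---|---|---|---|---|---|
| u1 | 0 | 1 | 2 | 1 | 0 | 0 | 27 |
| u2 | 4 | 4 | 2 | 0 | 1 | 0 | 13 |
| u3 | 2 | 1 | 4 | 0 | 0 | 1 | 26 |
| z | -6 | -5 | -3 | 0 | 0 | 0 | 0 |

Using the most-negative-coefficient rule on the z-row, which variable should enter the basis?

x_1

Negative z-row entries: x_1: -6, x_2: -5, x_3: -3.
The most negative is -6 in column x_1, so x_1 enters.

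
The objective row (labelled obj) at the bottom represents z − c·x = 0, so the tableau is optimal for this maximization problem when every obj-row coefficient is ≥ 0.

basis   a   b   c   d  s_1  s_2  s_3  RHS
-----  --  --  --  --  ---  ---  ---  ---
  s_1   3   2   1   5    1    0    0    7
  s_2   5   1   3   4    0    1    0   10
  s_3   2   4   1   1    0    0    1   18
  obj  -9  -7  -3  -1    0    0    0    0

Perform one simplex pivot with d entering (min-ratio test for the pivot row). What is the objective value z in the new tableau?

Ratio test on column d — row 1: 7/5 = 7/5; row 2: 10/4 = 5/2; row 3: 18/1 = 18. Minimum is 7/5 at row 1 (s_1 leaves); pivot element 5.
Pivot on row 1; the obj-row RHS becomes 0 − (-1)·(7/5) = 7/5.

7/5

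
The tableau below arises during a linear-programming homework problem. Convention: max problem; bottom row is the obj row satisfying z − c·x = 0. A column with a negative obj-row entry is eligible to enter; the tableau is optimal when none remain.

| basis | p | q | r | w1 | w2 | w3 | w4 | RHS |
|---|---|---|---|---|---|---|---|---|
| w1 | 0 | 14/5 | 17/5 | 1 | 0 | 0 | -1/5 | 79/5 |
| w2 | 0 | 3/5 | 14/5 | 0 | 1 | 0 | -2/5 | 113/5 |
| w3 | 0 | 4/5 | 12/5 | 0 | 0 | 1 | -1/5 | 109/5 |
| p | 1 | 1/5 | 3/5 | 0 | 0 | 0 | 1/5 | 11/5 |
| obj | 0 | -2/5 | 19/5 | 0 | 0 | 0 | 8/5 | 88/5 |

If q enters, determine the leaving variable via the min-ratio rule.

w1

Column q entries and ratios — w1: (79/5)/(14/5) = 79/14; w2: (113/5)/(3/5) = 113/3; w3: (109/5)/(4/5) = 109/4; p: (11/5)/(1/5) = 11.
Smallest ratio is 79/14 in the row of w1, so w1 leaves.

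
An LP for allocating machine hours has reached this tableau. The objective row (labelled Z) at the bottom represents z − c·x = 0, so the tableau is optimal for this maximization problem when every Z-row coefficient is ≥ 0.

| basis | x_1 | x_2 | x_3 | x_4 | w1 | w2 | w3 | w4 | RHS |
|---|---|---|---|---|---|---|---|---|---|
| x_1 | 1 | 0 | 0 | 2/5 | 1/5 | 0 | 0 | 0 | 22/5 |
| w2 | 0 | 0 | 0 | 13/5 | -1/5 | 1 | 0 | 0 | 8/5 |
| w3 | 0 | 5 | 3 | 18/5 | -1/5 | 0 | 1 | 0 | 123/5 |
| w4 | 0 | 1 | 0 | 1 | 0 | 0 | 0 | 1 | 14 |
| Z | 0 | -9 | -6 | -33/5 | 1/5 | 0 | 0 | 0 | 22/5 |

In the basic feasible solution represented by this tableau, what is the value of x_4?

x_4 is not in the basis, so in the current basic feasible solution x_4 = 0.

0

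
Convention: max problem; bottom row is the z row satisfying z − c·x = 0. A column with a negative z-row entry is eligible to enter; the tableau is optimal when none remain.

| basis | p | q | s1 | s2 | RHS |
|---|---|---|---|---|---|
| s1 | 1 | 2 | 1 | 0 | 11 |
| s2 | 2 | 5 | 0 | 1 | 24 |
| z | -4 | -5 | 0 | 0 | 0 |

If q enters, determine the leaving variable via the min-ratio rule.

Column q entries and ratios — s1: 11/2 = 11/2; s2: 24/5 = 24/5.
Smallest ratio is 24/5 in the row of s2, so s2 leaves.

s2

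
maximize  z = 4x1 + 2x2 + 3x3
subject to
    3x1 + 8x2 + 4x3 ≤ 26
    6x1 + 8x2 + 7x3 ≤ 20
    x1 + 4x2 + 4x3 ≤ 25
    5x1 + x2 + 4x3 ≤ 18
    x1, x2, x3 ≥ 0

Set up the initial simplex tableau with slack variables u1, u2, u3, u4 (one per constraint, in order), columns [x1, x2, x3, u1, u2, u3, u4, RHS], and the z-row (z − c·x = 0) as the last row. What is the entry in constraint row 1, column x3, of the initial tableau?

Constraint 1 has coefficient 4 on x3.

4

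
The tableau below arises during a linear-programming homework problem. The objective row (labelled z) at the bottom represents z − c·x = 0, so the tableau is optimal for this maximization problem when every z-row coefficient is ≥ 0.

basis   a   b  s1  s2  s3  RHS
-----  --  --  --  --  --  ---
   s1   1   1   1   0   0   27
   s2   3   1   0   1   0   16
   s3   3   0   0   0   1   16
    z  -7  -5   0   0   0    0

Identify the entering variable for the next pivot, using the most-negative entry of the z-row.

Negative z-row entries: a: -7, b: -5.
The most negative is -7 in column a, so a enters.

a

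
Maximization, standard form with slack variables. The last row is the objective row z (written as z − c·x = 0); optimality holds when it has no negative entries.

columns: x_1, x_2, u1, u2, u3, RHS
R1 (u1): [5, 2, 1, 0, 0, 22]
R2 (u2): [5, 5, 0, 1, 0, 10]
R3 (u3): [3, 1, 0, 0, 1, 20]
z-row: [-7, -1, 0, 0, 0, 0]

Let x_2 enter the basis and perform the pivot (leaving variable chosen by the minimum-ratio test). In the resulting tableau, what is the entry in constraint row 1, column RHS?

18

Ratio test on column x_2 — row 1: 22/2 = 11; row 2: 10/5 = 2; row 3: 20/1 = 20. Minimum is 2 at row 2 (u2 leaves); pivot element 5.
Divide row 2 by 5; eliminate column x_2 from the other rows.
Row 1 update in column RHS: 22 − 2·2 = 18.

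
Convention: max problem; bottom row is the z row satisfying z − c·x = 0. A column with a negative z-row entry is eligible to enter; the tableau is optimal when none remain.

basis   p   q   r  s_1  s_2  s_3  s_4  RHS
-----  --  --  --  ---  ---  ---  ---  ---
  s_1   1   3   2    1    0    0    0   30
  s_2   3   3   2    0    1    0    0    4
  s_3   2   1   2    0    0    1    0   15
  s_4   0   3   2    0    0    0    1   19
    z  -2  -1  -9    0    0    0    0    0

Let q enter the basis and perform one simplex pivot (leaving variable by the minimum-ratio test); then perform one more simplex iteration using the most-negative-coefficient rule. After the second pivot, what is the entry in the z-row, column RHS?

Ratio test on column q — row 1: 30/3 = 10; row 2: 4/3 = 4/3; row 3: 15/1 = 15; row 4: 19/3 = 19/3. Minimum is 4/3 at row 2 (s_2 leaves); pivot element 3.
Divide row 2 by 3; eliminate column q from the other rows.
Second iteration: most negative z-row entry is -25/3 in column r, so r enters.
Ratio test on column r — row 1: entry 0 ≤ 0; row 2: (4/3)/(2/3) = 2; row 3: (41/3)/(4/3) = 41/4; row 4: entry 0 ≤ 0. Minimum is 2 at row 2 (q leaves); pivot element 2/3.
Divide row 2 by 2/3; eliminate column r from the other rows.
After both pivots, the entry at the z-row, column RHS is 18.

18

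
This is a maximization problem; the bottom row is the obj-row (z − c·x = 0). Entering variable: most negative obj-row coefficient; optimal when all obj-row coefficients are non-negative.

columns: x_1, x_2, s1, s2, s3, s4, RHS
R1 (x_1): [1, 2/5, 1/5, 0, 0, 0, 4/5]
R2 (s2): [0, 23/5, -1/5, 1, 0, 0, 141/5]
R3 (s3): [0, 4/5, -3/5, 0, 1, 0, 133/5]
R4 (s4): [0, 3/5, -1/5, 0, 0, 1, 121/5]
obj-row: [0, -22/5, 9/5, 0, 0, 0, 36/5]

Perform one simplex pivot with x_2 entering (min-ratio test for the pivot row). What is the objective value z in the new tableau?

16

Ratio test on column x_2 — row 1: (4/5)/(2/5) = 2; row 2: (141/5)/(23/5) = 141/23; row 3: (133/5)/(4/5) = 133/4; row 4: (121/5)/(3/5) = 121/3. Minimum is 2 at row 1 (x_1 leaves); pivot element 2/5.
Pivot on row 1; the obj-row RHS becomes 36/5 − (-22/5)·2 = 16.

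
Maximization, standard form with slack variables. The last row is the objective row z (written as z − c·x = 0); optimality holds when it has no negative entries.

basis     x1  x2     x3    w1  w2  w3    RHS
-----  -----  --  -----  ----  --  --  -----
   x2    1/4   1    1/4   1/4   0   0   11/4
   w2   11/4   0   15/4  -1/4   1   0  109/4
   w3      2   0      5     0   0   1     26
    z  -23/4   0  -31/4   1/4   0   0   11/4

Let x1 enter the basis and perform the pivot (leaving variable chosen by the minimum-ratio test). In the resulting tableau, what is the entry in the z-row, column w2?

Ratio test on column x1 — row 1: (11/4)/(1/4) = 11; row 2: (109/4)/(11/4) = 109/11; row 3: 26/2 = 13. Minimum is 109/11 at row 2 (w2 leaves); pivot element 11/4.
Divide row 2 by 11/4; eliminate column x1 from the other rows.
z-row update in column w2: 0 − (-23/4)·(4/11) = 23/11.

23/11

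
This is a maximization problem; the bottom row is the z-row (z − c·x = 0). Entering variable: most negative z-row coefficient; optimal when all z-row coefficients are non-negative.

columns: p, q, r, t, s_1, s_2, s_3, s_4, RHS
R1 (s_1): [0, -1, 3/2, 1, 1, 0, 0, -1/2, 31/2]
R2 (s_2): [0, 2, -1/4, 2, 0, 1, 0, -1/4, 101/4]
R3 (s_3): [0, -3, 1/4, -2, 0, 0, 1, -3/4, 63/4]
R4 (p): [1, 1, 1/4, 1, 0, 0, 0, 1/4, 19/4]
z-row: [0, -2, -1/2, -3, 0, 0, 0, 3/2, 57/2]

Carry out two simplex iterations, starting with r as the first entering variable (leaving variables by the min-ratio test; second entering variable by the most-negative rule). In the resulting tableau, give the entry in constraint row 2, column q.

-6/5

Ratio test on column r — row 1: (31/2)/(3/2) = 31/3; row 2: entry -1/4 ≤ 0; row 3: (63/4)/(1/4) = 63; row 4: (19/4)/(1/4) = 19. Minimum is 31/3 at row 1 (s_1 leaves); pivot element 3/2.
Divide row 1 by 3/2; eliminate column r from the other rows.
Second iteration: most negative z-row entry is -8/3 in column t, so t enters.
Ratio test on column t — row 1: (31/3)/(2/3) = 31/2; row 2: (167/6)/(13/6) = 167/13; row 3: entry -13/6 ≤ 0; row 4: (13/6)/(5/6) = 13/5. Minimum is 13/5 at row 4 (p leaves); pivot element 5/6.
Divide row 4 by 5/6; eliminate column t from the other rows.
After both pivots, the entry at constraint row 2, column q is -6/5.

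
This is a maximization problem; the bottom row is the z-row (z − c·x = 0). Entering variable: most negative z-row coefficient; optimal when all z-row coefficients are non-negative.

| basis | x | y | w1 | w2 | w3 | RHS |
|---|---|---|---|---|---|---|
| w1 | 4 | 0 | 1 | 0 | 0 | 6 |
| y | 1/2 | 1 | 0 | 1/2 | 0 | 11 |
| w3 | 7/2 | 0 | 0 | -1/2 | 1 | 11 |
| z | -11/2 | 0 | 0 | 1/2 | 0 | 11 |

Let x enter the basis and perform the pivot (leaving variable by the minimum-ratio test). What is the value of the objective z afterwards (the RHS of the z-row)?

Ratio test on column x — row 1: 6/4 = 3/2; row 2: 11/(1/2) = 22; row 3: 11/(7/2) = 22/7. Minimum is 3/2 at row 1 (w1 leaves); pivot element 4.
Pivot on row 1; the z-row RHS becomes 11 − (-11/2)·(3/2) = 77/4.

77/4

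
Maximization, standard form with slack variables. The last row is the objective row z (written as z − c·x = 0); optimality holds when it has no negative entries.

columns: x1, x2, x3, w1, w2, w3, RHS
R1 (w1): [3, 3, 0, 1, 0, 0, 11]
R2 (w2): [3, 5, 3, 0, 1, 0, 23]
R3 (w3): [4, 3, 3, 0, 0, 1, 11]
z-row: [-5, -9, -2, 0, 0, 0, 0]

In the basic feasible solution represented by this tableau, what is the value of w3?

w3 is basic (row 3); its value is the RHS of that row, 11.

11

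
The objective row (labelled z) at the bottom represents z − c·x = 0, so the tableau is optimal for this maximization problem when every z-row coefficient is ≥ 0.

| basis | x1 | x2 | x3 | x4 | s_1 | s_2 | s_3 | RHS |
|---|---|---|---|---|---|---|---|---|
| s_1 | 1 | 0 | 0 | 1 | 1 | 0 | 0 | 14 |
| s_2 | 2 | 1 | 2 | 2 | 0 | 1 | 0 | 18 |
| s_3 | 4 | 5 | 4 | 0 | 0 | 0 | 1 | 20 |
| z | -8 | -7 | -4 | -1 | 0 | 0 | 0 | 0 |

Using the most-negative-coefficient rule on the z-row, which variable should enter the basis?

x1

Negative z-row entries: x1: -8, x2: -7, x3: -4, x4: -1.
The most negative is -8 in column x1, so x1 enters.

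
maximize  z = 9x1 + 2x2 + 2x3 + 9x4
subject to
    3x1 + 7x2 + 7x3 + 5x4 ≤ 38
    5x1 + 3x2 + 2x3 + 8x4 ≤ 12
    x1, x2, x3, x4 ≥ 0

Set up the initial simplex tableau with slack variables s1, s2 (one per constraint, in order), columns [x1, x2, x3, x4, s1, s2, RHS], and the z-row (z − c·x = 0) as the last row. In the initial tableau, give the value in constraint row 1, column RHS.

38

The RHS of constraint 1 is b_1 = 38.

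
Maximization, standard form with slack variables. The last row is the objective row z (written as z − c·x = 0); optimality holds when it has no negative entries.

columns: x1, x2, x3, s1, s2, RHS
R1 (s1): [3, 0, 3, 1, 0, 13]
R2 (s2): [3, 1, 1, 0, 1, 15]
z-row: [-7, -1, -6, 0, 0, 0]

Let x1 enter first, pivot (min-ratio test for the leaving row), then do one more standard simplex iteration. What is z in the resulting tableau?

97/3

Ratio test on column x1 — row 1: 13/3 = 13/3; row 2: 15/3 = 5. Minimum is 13/3 at row 1 (s1 leaves); pivot element 3.
Pivot on row 1; the z-row RHS becomes 0 − (-7)·(13/3) = 91/3.
Next entering variable (most negative z-row entry -1): x2.
Ratio test on column x2 — row 1: entry 0 ≤ 0; row 2: 2/1 = 2. Minimum is 2 at row 2 (s2 leaves); pivot element 1.
After the second pivot the z-row RHS is 91/3 − (-1)·2 = 97/3.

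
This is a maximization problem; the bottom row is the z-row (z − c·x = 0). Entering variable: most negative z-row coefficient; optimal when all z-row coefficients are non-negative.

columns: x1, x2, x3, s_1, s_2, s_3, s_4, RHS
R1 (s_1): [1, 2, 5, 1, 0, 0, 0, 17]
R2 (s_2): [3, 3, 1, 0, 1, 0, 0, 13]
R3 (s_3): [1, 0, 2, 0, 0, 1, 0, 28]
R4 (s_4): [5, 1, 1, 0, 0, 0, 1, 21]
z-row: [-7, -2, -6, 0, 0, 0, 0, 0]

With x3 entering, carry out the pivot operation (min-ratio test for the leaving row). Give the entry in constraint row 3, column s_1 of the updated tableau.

-2/5

Ratio test on column x3 — row 1: 17/5 = 17/5; row 2: 13/1 = 13; row 3: 28/2 = 14; row 4: 21/1 = 21. Minimum is 17/5 at row 1 (s_1 leaves); pivot element 5.
Divide row 1 by 5; eliminate column x3 from the other rows.
Row 3 update in column s_1: 0 − 2·(1/5) = -2/5.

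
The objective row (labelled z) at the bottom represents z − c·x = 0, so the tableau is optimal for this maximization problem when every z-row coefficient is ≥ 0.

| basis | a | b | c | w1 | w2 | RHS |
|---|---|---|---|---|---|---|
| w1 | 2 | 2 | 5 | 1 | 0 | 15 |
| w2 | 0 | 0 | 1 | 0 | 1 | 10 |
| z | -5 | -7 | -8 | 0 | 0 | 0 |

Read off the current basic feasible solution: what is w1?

15

w1 is basic (row 1); its value is the RHS of that row, 15.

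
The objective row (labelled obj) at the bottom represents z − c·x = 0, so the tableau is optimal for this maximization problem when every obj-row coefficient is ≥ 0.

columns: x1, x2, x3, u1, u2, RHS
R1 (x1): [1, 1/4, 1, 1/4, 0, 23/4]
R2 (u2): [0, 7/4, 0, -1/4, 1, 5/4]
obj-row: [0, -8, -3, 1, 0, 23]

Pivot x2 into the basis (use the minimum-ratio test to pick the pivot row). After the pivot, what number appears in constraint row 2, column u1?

Ratio test on column x2 — row 1: (23/4)/(1/4) = 23; row 2: (5/4)/(7/4) = 5/7. Minimum is 5/7 at row 2 (u2 leaves); pivot element 7/4.
Divide row 2 by 7/4; eliminate column x2 from the other rows.
In the new row 2, the u1 entry is the old entry divided by the pivot: (-1/4)/(7/4) = -1/7.

-1/7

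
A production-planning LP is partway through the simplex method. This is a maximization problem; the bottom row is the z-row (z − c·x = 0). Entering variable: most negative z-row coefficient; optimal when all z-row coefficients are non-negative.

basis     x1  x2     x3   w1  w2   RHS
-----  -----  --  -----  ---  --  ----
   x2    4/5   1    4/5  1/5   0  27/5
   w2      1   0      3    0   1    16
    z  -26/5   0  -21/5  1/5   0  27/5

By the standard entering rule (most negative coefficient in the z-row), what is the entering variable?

x1

Negative z-row entries: x1: -26/5, x3: -21/5.
The most negative is -26/5 in column x1, so x1 enters.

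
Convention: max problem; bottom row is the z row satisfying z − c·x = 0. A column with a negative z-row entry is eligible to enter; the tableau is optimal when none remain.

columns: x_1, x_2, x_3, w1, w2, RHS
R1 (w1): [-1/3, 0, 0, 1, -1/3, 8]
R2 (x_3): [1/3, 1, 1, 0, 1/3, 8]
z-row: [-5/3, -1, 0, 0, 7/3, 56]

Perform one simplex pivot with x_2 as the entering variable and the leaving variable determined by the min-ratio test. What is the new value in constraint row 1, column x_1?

-1/3

Ratio test on column x_2 — row 1: entry 0 ≤ 0; row 2: 8/1 = 8. Minimum is 8 at row 2 (x_3 leaves); pivot element 1.
Divide row 2 by 1; eliminate column x_2 from the other rows.
Row 1 update in column x_1: -1/3 − 0·(1/3) = -1/3.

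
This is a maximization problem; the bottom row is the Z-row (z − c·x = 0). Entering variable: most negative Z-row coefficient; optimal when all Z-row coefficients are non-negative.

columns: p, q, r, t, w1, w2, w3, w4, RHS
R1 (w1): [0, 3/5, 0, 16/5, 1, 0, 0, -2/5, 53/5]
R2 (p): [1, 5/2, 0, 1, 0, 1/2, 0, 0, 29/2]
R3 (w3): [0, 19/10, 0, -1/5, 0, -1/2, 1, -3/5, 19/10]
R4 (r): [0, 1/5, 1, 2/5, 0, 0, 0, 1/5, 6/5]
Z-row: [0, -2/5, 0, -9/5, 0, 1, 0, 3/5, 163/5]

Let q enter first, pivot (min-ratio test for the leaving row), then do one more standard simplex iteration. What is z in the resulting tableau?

299/8

Ratio test on column q — row 1: (53/5)/(3/5) = 53/3; row 2: (29/2)/(5/2) = 29/5; row 3: (19/10)/(19/10) = 1; row 4: (6/5)/(1/5) = 6. Minimum is 1 at row 3 (w3 leaves); pivot element 19/10.
Pivot on row 3; the Z-row RHS becomes 163/5 − (-2/5)·1 = 33.
Next entering variable (most negative Z-row entry -35/19): t.
Ratio test on column t — row 1: 10/(62/19) = 95/31; row 2: 12/(24/19) = 19/2; row 3: entry -2/19 ≤ 0; row 4: 1/(8/19) = 19/8. Minimum is 19/8 at row 4 (r leaves); pivot element 8/19.
After the second pivot the Z-row RHS is 33 − (-35/19)·(19/8) = 299/8.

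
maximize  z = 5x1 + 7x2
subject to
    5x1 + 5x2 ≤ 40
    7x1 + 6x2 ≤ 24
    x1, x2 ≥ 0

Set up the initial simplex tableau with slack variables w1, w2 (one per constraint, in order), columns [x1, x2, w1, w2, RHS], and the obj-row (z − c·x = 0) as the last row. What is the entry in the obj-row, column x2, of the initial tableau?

-7

The obj-row carries the negated objective coefficients: the x2 entry is -7.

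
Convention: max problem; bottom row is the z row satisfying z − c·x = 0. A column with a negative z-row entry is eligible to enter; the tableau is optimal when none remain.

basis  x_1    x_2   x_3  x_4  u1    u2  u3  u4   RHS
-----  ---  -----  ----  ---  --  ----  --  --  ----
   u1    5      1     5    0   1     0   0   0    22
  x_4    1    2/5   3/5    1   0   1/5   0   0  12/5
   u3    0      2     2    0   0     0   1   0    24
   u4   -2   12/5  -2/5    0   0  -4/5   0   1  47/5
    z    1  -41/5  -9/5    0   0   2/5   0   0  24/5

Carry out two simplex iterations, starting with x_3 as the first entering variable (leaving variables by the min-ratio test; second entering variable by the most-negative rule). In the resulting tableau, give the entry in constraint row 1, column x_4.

Ratio test on column x_3 — row 1: 22/5 = 22/5; row 2: (12/5)/(3/5) = 4; row 3: 24/2 = 12; row 4: entry -2/5 ≤ 0. Minimum is 4 at row 2 (x_4 leaves); pivot element 3/5.
Divide row 2 by 3/5; eliminate column x_3 from the other rows.
Second iteration: most negative z-row entry is -7 in column x_2, so x_2 enters.
Ratio test on column x_2 — row 1: entry -7/3 ≤ 0; row 2: 4/(2/3) = 6; row 3: 16/(2/3) = 24; row 4: 11/(8/3) = 33/8. Minimum is 33/8 at row 4 (u4 leaves); pivot element 8/3.
Divide row 4 by 8/3; eliminate column x_2 from the other rows.
After both pivots, the entry at constraint row 1, column x_4 is -31/4.

-31/4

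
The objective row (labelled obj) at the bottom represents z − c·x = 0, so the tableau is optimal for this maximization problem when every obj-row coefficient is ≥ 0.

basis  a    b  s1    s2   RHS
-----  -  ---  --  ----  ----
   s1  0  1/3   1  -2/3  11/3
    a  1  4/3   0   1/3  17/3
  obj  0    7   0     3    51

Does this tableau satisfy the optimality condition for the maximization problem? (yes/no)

yes

Every obj-row coefficient is ≥ 0, so the tableau is optimal.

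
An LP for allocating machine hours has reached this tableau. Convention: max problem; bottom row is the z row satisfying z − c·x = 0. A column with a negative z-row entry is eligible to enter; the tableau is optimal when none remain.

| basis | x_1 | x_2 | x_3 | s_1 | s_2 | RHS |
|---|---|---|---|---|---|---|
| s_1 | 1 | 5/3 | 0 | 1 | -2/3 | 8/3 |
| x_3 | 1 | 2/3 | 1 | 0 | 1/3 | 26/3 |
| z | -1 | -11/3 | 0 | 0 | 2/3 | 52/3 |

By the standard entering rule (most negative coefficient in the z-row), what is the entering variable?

x_2

Negative z-row entries: x_1: -1, x_2: -11/3.
The most negative is -11/3 in column x_2, so x_2 enters.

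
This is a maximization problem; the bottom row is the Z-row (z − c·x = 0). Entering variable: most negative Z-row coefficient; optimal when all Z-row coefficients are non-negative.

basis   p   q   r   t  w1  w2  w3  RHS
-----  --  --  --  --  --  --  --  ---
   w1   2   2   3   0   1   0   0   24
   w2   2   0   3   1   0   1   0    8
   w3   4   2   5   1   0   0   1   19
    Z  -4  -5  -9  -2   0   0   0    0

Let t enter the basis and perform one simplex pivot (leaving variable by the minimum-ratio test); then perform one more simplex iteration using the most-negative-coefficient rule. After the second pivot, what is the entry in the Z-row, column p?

Ratio test on column t — row 1: entry 0 ≤ 0; row 2: 8/1 = 8; row 3: 19/1 = 19. Minimum is 8 at row 2 (w2 leaves); pivot element 1.
Divide row 2 by 1; eliminate column t from the other rows.
Second iteration: most negative Z-row entry is -5 in column q, so q enters.
Ratio test on column q — row 1: 24/2 = 12; row 2: entry 0 ≤ 0; row 3: 11/2 = 11/2. Minimum is 11/2 at row 3 (w3 leaves); pivot element 2.
Divide row 3 by 2; eliminate column q from the other rows.
After both pivots, the entry at the Z-row, column p is 5.

5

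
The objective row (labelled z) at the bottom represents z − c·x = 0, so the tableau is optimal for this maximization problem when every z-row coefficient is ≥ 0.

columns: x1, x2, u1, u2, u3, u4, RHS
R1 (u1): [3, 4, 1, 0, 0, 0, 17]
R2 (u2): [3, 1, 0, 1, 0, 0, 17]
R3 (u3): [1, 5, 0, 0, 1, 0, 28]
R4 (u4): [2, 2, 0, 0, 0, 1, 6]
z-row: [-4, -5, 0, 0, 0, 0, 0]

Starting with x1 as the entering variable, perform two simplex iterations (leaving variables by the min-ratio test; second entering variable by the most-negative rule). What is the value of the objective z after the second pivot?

Ratio test on column x1 — row 1: 17/3 = 17/3; row 2: 17/3 = 17/3; row 3: 28/1 = 28; row 4: 6/2 = 3. Minimum is 3 at row 4 (u4 leaves); pivot element 2.
Pivot on row 4; the z-row RHS becomes 0 − (-4)·3 = 12.
Next entering variable (most negative z-row entry -1): x2.
Ratio test on column x2 — row 1: 8/1 = 8; row 2: entry -2 ≤ 0; row 3: 25/4 = 25/4; row 4: 3/1 = 3. Minimum is 3 at row 4 (x1 leaves); pivot element 1.
After the second pivot the z-row RHS is 12 − (-1)·3 = 15.

15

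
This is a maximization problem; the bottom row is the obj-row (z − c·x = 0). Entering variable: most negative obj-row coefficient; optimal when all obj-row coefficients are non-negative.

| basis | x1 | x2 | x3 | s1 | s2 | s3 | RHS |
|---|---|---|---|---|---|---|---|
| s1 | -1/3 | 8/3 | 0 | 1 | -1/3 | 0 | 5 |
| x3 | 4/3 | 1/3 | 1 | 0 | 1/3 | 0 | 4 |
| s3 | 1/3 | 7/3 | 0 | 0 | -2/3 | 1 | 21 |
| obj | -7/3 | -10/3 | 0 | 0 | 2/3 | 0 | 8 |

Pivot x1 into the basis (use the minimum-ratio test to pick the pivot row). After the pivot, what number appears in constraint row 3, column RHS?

20

Ratio test on column x1 — row 1: entry -1/3 ≤ 0; row 2: 4/(4/3) = 3; row 3: 21/(1/3) = 63. Minimum is 3 at row 2 (x3 leaves); pivot element 4/3.
Divide row 2 by 4/3; eliminate column x1 from the other rows.
Row 3 update in column RHS: 21 − (1/3)·3 = 20.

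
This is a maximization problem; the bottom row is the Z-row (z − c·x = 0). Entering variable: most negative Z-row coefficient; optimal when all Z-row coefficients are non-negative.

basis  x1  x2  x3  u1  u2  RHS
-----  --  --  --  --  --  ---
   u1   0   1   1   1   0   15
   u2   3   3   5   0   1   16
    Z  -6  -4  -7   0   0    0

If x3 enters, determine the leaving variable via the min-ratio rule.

Column x3 entries and ratios — u1: 15/1 = 15; u2: 16/5 = 16/5.
Smallest ratio is 16/5 in the row of u2, so u2 leaves.

u2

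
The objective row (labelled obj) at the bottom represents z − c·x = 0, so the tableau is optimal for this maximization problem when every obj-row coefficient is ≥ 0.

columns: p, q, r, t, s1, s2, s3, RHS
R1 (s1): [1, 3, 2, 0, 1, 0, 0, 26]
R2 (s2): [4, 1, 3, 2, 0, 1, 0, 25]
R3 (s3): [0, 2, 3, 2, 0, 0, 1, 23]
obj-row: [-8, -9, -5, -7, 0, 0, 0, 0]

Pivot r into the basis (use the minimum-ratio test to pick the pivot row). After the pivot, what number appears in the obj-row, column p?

-8

Ratio test on column r — row 1: 26/2 = 13; row 2: 25/3 = 25/3; row 3: 23/3 = 23/3. Minimum is 23/3 at row 3 (s3 leaves); pivot element 3.
Divide row 3 by 3; eliminate column r from the other rows.
obj-row update in column p: -8 − (-5)·0 = -8.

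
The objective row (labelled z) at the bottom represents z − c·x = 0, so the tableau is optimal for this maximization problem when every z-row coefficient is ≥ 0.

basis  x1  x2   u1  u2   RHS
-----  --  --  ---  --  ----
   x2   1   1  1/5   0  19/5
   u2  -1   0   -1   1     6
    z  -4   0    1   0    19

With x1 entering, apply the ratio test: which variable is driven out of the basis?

Column x1 entries and ratios — x2: (19/5)/1 = 19/5; u2: -1 ≤ 0, skip.
Smallest ratio is 19/5 in the row of x2, so x2 leaves.

x2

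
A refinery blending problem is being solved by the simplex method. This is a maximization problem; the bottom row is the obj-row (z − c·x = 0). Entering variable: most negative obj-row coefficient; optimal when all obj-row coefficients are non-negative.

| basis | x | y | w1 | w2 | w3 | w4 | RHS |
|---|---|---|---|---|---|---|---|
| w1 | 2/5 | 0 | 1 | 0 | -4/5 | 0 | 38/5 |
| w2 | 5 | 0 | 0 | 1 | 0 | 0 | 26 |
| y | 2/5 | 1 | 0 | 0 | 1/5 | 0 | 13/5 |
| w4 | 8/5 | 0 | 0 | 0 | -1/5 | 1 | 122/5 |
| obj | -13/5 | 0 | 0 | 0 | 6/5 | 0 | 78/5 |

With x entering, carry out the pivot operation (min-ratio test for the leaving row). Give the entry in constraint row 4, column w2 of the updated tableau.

Ratio test on column x — row 1: (38/5)/(2/5) = 19; row 2: 26/5 = 26/5; row 3: (13/5)/(2/5) = 13/2; row 4: (122/5)/(8/5) = 61/4. Minimum is 26/5 at row 2 (w2 leaves); pivot element 5.
Divide row 2 by 5; eliminate column x from the other rows.
Row 4 update in column w2: 0 − (8/5)·(1/5) = -8/25.

-8/25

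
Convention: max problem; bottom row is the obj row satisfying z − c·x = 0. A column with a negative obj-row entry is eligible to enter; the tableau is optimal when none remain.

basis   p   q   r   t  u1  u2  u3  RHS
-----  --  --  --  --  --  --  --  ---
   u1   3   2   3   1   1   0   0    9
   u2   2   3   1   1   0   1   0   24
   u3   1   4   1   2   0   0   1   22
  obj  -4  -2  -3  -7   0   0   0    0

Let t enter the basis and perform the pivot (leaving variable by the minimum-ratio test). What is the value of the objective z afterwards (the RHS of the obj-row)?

Ratio test on column t — row 1: 9/1 = 9; row 2: 24/1 = 24; row 3: 22/2 = 11. Minimum is 9 at row 1 (u1 leaves); pivot element 1.
Pivot on row 1; the obj-row RHS becomes 0 − (-7)·9 = 63.

63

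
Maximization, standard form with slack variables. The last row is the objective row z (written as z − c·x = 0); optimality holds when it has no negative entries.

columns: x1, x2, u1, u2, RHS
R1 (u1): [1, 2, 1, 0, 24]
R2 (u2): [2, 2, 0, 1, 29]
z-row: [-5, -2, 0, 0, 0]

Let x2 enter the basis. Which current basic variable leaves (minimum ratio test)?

Column x2 entries and ratios — u1: 24/2 = 12; u2: 29/2 = 29/2.
Smallest ratio is 12 in the row of u1, so u1 leaves.

u1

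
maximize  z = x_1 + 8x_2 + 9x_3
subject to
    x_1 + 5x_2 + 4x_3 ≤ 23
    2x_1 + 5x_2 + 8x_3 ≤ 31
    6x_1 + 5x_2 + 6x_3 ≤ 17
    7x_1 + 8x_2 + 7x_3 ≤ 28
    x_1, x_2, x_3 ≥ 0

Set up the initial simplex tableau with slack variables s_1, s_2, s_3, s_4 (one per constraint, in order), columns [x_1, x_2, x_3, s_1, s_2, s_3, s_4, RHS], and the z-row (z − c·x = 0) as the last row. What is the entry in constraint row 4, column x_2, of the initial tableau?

8

Constraint 4 has coefficient 8 on x_2.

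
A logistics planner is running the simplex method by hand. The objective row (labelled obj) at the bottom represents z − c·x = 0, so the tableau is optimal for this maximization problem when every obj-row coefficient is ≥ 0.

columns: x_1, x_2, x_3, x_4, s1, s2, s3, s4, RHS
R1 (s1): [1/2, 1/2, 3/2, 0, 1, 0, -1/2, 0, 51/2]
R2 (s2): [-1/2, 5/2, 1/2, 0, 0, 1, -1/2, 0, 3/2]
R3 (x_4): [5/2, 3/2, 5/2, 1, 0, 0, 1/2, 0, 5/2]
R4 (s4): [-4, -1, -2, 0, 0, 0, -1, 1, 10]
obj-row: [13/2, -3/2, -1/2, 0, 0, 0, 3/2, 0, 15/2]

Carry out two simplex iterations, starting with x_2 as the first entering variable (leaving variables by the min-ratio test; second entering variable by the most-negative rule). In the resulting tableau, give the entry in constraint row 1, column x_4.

Ratio test on column x_2 — row 1: (51/2)/(1/2) = 51; row 2: (3/2)/(5/2) = 3/5; row 3: (5/2)/(3/2) = 5/3; row 4: entry -1 ≤ 0. Minimum is 3/5 at row 2 (s2 leaves); pivot element 5/2.
Divide row 2 by 5/2; eliminate column x_2 from the other rows.
Second iteration: most negative obj-row entry is -1/5 in column x_3, so x_3 enters.
Ratio test on column x_3 — row 1: (126/5)/(7/5) = 18; row 2: (3/5)/(1/5) = 3; row 3: (8/5)/(11/5) = 8/11; row 4: entry -9/5 ≤ 0. Minimum is 8/11 at row 3 (x_4 leaves); pivot element 11/5.
Divide row 3 by 11/5; eliminate column x_3 from the other rows.
After both pivots, the entry at constraint row 1, column x_4 is -7/11.

-7/11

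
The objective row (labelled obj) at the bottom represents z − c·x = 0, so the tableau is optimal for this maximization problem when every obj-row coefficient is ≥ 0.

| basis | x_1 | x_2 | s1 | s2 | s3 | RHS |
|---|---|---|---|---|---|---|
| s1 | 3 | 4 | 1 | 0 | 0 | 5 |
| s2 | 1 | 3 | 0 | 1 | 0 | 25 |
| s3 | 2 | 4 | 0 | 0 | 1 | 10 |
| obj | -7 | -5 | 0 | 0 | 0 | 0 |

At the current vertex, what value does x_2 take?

x_2 is not in the basis, so in the current basic feasible solution x_2 = 0.

0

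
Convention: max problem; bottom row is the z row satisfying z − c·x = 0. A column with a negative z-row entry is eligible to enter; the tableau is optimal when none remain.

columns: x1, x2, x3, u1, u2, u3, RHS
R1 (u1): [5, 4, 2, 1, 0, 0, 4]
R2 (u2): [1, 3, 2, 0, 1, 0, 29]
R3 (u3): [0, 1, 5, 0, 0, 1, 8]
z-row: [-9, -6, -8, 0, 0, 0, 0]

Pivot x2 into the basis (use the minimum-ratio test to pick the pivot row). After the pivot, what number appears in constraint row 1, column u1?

Ratio test on column x2 — row 1: 4/4 = 1; row 2: 29/3 = 29/3; row 3: 8/1 = 8. Minimum is 1 at row 1 (u1 leaves); pivot element 4.
Divide row 1 by 4; eliminate column x2 from the other rows.
In the new row 1, the u1 entry is the old entry divided by the pivot: 1/4 = 1/4.

1/4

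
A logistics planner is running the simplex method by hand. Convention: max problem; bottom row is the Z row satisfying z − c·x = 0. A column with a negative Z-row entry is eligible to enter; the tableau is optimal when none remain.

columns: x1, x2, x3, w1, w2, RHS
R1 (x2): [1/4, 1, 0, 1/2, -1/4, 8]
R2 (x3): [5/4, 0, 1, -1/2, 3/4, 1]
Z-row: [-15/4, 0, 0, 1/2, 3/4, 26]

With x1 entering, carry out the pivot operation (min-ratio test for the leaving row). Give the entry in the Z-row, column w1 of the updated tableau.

Ratio test on column x1 — row 1: 8/(1/4) = 32; row 2: 1/(5/4) = 4/5. Minimum is 4/5 at row 2 (x3 leaves); pivot element 5/4.
Divide row 2 by 5/4; eliminate column x1 from the other rows.
Z-row update in column w1: 1/2 − (-15/4)·(-2/5) = -1.

-1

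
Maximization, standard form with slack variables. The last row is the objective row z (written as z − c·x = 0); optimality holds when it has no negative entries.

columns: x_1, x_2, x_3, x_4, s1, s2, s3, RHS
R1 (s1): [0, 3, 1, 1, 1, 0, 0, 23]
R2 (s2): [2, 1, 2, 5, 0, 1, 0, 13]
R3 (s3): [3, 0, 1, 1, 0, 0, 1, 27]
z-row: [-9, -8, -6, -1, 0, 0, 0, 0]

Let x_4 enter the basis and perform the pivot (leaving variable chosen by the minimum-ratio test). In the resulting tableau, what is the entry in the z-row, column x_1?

-43/5

Ratio test on column x_4 — row 1: 23/1 = 23; row 2: 13/5 = 13/5; row 3: 27/1 = 27. Minimum is 13/5 at row 2 (s2 leaves); pivot element 5.
Divide row 2 by 5; eliminate column x_4 from the other rows.
z-row update in column x_1: -9 − (-1)·(2/5) = -43/5.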